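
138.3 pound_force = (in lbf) 138.3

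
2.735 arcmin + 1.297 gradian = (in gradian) 1.348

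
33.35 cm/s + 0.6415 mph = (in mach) 0.001822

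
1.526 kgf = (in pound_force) 3.364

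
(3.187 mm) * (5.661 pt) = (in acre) 1.573e-09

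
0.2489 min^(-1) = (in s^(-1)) 0.004148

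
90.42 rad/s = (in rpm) 863.4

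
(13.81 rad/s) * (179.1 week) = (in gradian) 9.523e+10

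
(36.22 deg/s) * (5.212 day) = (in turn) 4.531e+04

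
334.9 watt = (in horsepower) 0.4491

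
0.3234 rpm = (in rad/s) 0.03387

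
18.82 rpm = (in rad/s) 1.971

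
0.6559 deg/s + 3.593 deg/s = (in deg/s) 4.249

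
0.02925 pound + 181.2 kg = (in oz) 6392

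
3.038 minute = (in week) 0.0003014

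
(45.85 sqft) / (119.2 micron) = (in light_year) 3.777e-12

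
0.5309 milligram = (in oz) 1.873e-05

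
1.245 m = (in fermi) 1.245e+15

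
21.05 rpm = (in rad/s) 2.204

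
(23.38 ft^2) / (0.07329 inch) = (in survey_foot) 3828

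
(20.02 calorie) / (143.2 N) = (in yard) 0.6397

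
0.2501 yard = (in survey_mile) 0.0001421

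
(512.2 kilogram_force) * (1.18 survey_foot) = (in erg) 1.807e+10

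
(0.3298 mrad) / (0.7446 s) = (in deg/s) 0.02538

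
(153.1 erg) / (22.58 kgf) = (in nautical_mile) 3.733e-11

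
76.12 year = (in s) 2.401e+09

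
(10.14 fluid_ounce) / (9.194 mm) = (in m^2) 0.03262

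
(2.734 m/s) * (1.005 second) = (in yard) 3.005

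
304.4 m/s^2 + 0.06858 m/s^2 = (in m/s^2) 304.5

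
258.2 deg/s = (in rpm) 43.03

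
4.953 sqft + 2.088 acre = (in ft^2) 9.096e+04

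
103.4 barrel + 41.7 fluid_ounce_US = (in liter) 1.644e+04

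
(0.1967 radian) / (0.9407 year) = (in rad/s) 6.631e-09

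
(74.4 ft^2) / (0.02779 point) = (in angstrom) 7.05e+15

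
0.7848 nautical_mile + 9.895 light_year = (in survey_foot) 3.071e+17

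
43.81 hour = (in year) 0.005001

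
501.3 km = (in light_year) 5.299e-11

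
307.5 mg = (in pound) 0.0006779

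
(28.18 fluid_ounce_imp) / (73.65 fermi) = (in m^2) 1.087e+10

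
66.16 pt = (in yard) 0.02552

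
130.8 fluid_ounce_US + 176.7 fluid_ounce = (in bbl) 0.0572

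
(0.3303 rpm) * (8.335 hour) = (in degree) 5.947e+04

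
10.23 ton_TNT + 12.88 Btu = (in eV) 2.672e+29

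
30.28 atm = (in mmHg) 2.301e+04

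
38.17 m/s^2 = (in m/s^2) 38.17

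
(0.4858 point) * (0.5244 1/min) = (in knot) 2.912e-06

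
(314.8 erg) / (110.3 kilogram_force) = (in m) 2.91e-08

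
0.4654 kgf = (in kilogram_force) 0.4654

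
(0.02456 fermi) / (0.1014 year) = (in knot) 1.493e-23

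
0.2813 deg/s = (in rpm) 0.04688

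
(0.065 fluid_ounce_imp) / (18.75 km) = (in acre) 2.434e-14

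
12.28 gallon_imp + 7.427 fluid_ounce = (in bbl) 0.3525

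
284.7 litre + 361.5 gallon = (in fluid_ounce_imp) 5.818e+04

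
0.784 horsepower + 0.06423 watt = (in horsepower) 0.7841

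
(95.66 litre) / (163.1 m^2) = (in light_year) 6.199e-20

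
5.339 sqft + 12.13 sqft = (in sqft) 17.47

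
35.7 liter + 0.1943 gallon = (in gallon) 9.625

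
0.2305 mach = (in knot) 152.6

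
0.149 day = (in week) 0.02129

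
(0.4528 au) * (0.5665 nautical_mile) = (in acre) 1.756e+10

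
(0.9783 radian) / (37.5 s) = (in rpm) 0.2491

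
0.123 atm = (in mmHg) 93.48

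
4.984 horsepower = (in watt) 3717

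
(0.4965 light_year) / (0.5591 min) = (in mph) 3.132e+14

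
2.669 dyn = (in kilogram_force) 2.722e-06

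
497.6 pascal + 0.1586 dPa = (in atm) 0.004911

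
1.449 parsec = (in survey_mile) 2.778e+13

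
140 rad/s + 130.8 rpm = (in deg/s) 8806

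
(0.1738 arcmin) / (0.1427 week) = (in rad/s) 5.858e-10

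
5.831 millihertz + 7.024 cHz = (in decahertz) 0.007607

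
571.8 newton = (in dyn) 5.718e+07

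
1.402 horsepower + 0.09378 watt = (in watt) 1046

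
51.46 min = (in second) 3088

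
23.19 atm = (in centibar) 2350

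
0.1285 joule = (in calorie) 0.03071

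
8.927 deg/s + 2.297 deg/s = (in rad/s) 0.1959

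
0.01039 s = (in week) 1.718e-08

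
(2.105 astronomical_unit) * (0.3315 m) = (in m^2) 1.044e+11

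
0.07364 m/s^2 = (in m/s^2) 0.07364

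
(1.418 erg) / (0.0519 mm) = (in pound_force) 0.0006142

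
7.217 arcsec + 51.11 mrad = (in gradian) 3.256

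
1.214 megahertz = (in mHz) 1.214e+09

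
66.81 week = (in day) 467.7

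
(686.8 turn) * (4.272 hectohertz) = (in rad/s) 1.843e+06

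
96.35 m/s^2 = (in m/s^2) 96.35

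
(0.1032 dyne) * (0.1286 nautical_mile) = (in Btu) 2.33e-07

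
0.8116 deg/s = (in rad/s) 0.01417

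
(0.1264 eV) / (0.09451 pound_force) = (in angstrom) 4.817e-10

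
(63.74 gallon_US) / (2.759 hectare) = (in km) 8.745e-09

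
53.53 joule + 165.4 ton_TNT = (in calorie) 1.654e+11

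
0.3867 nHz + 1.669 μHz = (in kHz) 1.669e-09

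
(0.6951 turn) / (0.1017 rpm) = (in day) 0.004746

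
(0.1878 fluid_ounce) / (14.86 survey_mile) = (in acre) 5.739e-14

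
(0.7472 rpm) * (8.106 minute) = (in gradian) 2423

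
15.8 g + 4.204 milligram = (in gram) 15.8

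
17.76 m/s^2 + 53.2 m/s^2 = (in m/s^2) 70.96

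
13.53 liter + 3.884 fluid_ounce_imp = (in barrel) 0.0858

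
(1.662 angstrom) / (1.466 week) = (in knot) 3.644e-16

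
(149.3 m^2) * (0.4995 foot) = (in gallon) 6005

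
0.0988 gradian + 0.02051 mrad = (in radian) 0.001572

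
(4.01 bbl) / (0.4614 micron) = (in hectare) 138.2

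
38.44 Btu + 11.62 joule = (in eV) 2.532e+23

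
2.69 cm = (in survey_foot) 0.08825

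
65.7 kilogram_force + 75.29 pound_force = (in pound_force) 220.1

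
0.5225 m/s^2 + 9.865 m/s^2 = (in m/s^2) 10.39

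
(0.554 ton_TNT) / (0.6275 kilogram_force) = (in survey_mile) 2.341e+05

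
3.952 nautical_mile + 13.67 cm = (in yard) 8004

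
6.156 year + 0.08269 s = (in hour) 5.393e+04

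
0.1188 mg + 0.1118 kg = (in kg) 0.1118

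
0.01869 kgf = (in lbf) 0.0412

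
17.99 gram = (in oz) 0.6346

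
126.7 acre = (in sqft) 5.519e+06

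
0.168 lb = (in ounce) 2.688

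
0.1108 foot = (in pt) 95.73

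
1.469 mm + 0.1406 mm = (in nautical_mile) 8.691e-07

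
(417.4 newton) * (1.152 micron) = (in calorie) 0.0001149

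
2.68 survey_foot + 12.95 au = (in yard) 2.119e+12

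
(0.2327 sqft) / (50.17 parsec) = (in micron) 1.396e-14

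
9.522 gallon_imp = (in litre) 43.29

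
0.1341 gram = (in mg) 134.1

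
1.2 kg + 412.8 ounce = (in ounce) 455.1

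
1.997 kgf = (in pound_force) 4.403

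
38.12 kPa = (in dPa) 3.812e+05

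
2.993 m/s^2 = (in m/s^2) 2.993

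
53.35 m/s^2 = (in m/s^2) 53.35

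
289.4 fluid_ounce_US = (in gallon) 2.261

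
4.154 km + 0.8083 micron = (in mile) 2.581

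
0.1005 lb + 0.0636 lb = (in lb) 0.1641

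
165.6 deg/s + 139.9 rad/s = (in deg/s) 8181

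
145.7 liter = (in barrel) 0.9164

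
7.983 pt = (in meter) 0.002816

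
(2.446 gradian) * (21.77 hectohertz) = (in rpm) 798.7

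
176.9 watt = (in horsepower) 0.2372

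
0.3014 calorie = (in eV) 7.871e+18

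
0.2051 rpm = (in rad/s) 0.02148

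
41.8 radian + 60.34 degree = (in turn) 6.82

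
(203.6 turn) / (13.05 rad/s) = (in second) 98.03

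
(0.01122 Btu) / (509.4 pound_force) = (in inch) 0.2057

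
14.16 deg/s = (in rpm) 2.36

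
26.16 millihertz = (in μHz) 2.616e+04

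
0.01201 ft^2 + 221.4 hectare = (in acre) 547.1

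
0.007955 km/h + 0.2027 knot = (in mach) 0.0003127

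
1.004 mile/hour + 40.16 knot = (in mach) 0.06199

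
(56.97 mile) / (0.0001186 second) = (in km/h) 2.783e+09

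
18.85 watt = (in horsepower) 0.02528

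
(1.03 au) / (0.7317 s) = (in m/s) 2.106e+11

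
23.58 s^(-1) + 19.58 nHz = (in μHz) 2.358e+07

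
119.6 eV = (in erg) 1.916e-10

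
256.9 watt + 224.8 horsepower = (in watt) 1.679e+05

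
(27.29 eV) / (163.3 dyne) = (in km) 2.677e-18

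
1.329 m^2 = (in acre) 0.0003284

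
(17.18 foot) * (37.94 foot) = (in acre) 0.01496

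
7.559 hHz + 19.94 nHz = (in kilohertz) 0.7559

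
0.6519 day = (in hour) 15.65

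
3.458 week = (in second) 2.091e+06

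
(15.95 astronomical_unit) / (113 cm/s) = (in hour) 5.866e+08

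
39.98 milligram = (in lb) 8.814e-05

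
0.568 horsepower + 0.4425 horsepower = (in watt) 753.5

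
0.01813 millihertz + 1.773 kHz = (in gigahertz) 1.773e-06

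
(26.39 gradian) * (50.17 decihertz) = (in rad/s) 2.08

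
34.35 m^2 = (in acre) 0.008488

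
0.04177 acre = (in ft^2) 1820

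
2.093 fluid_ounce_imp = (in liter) 0.05947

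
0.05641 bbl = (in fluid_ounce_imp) 315.6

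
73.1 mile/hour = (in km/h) 117.6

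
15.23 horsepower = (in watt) 1.136e+04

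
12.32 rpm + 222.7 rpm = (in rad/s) 24.61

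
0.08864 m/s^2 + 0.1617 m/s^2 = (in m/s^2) 0.2503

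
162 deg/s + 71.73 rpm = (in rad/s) 10.34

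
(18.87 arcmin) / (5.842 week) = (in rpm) 1.484e-08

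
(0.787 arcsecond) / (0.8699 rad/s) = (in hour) 1.218e-09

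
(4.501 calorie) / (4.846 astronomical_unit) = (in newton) 2.598e-11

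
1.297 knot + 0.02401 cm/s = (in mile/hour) 1.493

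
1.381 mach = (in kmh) 1693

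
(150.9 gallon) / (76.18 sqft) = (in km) 8.071e-05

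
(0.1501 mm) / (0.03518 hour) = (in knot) 2.304e-06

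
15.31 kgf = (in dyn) 1.501e+07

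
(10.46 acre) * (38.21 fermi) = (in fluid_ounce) 5.469e-05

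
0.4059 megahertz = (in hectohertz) 4059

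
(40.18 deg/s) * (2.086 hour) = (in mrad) 5.266e+06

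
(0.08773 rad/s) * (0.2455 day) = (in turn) 296.2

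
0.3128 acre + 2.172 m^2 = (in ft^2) 1.365e+04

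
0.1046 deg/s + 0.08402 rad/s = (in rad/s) 0.08585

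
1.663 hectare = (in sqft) 1.79e+05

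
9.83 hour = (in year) 0.001122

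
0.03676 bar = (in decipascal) 3.676e+04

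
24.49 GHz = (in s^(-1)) 2.449e+10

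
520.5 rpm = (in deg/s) 3123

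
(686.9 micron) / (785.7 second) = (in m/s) 8.743e-07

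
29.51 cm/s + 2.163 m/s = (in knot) 4.778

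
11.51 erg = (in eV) 7.184e+12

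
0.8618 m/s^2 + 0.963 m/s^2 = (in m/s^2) 1.825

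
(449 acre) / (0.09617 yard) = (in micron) 2.066e+13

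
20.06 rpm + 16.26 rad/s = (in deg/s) 1052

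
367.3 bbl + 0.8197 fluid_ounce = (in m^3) 58.4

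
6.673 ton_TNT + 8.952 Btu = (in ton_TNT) 6.673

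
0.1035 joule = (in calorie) 0.02474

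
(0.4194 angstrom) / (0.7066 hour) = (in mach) 4.842e-17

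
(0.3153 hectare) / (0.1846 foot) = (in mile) 34.82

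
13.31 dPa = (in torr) 0.009983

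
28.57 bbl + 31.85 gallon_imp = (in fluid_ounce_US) 1.585e+05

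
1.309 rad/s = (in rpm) 12.5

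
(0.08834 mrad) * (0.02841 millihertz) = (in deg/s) 1.438e-07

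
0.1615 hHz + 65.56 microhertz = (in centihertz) 1615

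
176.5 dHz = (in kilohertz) 0.01765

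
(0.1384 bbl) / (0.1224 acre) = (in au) 2.969e-16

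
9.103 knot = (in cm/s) 468.3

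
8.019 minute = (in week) 0.0007955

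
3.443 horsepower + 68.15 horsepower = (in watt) 5.339e+04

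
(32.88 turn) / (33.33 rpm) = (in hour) 0.01644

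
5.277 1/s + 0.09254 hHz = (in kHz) 0.01453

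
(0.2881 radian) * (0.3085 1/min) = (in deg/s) 0.08487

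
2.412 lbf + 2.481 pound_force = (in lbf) 4.893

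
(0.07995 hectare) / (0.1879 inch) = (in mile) 104.1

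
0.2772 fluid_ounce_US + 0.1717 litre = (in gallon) 0.04752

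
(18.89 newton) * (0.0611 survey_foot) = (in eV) 2.196e+18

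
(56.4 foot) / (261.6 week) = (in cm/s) 1.087e-05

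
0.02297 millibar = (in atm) 2.267e-05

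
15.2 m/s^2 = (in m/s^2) 15.2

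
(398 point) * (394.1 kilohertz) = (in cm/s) 5.533e+06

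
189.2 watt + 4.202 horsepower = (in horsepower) 4.456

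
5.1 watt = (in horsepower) 0.006839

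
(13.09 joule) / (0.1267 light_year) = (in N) 1.092e-14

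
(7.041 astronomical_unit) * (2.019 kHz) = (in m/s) 2.127e+15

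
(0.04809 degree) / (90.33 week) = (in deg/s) 8.803e-10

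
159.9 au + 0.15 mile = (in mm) 2.392e+16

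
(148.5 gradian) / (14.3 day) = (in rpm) 1.803e-05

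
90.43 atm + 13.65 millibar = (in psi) 1329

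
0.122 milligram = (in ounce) 4.303e-06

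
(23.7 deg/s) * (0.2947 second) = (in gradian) 7.76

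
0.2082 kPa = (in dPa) 2082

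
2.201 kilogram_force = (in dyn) 2.158e+06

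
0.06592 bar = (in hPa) 65.92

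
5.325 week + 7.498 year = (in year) 7.6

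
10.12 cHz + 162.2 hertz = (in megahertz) 0.0001623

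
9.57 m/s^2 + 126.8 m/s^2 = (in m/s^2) 136.4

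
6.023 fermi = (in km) 6.023e-18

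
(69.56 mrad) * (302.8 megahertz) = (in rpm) 2.011e+08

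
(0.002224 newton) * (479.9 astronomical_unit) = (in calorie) 3.816e+10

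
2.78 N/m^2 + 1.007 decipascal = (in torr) 0.02161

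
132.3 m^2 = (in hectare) 0.01323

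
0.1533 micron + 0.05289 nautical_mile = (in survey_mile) 0.06086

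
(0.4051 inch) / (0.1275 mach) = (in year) 7.516e-12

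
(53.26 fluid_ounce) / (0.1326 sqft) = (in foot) 0.4195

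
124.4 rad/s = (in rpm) 1188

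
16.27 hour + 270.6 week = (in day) 1895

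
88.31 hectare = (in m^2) 8.831e+05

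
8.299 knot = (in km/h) 15.37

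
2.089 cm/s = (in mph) 0.04673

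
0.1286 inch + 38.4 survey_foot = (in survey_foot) 38.41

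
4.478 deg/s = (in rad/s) 0.07816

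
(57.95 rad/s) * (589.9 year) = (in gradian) 6.863e+13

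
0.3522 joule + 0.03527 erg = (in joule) 0.3522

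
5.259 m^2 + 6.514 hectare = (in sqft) 7.012e+05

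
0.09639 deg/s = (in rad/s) 0.001682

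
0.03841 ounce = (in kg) 0.001089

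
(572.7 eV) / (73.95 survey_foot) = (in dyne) 4.071e-13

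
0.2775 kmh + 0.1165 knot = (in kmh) 0.4933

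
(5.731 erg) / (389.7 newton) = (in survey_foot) 4.825e-09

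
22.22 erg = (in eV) 1.387e+13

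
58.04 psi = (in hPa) 4002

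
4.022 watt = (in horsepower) 0.005394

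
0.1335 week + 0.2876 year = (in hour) 2542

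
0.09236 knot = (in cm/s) 4.751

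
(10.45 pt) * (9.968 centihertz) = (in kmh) 0.001323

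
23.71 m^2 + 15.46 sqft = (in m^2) 25.15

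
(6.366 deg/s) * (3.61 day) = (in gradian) 2.206e+06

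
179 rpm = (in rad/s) 18.74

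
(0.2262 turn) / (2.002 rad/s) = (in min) 0.01183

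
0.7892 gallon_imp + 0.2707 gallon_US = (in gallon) 1.218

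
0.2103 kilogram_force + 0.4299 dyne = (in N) 2.062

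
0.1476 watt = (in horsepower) 0.0001979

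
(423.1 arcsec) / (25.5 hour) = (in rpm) 2.134e-07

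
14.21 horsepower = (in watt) 1.06e+04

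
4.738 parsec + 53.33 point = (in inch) 5.756e+18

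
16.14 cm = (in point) 457.5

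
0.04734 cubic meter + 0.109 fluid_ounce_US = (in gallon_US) 12.51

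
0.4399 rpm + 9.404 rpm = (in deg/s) 59.06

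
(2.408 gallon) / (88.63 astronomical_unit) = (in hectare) 6.875e-20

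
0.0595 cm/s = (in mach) 1.747e-06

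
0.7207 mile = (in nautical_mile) 0.6263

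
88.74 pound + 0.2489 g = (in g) 4.025e+04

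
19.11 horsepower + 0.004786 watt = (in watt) 1.425e+04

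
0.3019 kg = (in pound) 0.6656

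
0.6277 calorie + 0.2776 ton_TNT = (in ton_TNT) 0.2776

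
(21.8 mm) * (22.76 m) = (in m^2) 0.4962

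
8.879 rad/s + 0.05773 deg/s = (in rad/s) 8.88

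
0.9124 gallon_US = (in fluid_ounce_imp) 121.6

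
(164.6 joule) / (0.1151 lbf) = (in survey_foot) 1055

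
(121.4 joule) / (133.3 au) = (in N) 6.088e-12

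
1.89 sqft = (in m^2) 0.1756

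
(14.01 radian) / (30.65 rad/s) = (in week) 7.558e-07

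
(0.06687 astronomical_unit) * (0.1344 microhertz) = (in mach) 3.949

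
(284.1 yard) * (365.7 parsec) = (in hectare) 2.931e+17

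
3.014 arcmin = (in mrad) 0.8767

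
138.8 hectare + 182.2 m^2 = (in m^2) 1.388e+06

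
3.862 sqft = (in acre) 8.866e-05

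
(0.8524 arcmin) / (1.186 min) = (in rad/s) 3.484e-06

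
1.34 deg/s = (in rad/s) 0.02339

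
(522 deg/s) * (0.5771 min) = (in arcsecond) 6.507e+07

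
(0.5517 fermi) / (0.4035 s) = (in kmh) 4.922e-15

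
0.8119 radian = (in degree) 46.52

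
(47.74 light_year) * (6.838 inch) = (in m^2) 7.845e+16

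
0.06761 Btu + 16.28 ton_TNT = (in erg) 6.812e+17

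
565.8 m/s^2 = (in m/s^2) 565.8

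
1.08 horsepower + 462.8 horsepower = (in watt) 3.459e+05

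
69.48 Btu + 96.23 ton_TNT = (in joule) 4.026e+11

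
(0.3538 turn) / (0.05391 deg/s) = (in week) 0.003906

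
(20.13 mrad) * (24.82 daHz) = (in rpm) 47.71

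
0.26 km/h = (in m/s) 0.07222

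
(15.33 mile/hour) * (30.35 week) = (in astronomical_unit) 0.0008409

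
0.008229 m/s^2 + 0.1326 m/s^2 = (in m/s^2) 0.1408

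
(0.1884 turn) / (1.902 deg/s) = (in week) 5.896e-05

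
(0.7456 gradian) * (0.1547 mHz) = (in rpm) 1.73e-05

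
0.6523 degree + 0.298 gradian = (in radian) 0.01607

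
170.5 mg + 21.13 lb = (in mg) 9.585e+06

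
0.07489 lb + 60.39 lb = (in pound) 60.46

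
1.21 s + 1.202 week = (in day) 8.414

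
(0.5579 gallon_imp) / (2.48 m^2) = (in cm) 0.1023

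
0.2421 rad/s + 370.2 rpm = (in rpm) 372.5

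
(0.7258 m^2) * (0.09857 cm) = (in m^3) 0.0007154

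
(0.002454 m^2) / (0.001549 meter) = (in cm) 158.4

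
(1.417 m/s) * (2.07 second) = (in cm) 293.3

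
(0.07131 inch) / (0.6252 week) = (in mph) 1.072e-08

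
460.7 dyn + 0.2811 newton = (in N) 0.2857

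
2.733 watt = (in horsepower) 0.003665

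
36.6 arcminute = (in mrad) 10.65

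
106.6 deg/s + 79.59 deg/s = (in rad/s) 3.25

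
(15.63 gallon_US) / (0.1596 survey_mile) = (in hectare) 2.304e-08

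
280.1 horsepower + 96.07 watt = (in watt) 2.09e+05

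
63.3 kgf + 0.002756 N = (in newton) 620.8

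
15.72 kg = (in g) 1.572e+04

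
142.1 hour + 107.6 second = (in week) 0.846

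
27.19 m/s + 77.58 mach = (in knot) 5.14e+04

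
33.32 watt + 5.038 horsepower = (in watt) 3790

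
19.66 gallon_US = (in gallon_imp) 16.37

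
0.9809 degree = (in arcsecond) 3531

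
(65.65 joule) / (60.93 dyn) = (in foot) 3.535e+05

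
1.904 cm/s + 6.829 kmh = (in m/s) 1.916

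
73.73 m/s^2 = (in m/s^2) 73.73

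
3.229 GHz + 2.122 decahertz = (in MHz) 3229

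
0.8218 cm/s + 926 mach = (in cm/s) 3.153e+07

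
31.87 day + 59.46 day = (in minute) 1.315e+05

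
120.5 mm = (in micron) 1.205e+05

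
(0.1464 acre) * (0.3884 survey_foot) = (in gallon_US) 1.853e+04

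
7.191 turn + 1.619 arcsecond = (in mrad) 4.518e+04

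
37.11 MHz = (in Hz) 3.711e+07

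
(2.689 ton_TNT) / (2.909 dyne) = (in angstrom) 3.868e+24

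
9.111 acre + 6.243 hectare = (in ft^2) 1.069e+06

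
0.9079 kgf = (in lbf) 2.002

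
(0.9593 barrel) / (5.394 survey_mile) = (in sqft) 0.0001891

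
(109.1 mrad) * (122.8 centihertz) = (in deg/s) 7.676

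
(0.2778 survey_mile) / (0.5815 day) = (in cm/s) 0.8899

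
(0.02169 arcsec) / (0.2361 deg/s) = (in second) 2.552e-05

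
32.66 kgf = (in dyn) 3.203e+07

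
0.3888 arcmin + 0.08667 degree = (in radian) 0.001626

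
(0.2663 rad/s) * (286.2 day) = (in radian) 6.585e+06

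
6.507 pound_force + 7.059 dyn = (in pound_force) 6.507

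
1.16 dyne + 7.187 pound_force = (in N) 31.97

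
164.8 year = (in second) 5.197e+09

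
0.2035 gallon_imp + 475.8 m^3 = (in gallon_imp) 1.047e+05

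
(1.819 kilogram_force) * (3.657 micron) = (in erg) 652.3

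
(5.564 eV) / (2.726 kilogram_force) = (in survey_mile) 2.072e-23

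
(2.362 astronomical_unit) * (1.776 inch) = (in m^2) 1.594e+10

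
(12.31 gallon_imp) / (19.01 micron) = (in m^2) 2944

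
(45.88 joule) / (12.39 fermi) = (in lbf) 8.325e+14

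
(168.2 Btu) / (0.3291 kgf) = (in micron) 5.499e+10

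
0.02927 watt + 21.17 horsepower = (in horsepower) 21.17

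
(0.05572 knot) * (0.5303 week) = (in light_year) 9.718e-13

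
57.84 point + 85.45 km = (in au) 5.712e-07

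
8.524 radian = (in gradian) 542.7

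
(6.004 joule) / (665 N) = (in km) 9.029e-06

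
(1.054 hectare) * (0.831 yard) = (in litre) 8.009e+06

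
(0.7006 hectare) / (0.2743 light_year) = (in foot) 8.857e-12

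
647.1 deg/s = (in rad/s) 11.29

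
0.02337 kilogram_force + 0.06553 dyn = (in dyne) 2.292e+04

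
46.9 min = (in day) 0.03257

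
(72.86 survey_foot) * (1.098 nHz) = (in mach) 7.161e-11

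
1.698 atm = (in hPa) 1720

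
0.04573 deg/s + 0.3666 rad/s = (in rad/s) 0.3674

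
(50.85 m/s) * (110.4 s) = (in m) 5614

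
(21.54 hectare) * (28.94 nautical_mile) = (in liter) 1.154e+13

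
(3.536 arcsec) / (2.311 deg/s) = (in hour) 1.181e-07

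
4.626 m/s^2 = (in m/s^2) 4.626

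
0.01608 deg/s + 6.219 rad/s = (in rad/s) 6.219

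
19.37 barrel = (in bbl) 19.37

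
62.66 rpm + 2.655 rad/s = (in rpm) 88.01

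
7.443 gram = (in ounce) 0.2625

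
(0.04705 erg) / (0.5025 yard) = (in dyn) 0.001024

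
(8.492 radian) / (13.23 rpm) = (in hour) 0.001703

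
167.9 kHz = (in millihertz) 1.679e+08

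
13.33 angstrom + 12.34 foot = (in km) 0.003761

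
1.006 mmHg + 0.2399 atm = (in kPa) 24.44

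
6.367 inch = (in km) 0.0001617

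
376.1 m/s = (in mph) 841.3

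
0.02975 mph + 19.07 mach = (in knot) 1.262e+04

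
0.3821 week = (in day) 2.675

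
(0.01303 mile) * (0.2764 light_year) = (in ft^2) 5.902e+17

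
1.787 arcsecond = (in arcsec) 1.787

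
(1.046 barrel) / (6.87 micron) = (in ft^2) 2.606e+05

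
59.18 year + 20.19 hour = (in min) 3.111e+07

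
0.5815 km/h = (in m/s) 0.1615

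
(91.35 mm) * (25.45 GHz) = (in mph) 5.201e+09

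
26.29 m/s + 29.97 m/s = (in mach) 0.1652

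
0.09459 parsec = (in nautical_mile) 1.576e+12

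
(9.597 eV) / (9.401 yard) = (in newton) 1.789e-19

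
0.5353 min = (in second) 32.12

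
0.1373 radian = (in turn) 0.02185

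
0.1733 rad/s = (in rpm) 1.655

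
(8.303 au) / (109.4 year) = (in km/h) 1296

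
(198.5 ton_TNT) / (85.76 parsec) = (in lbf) 7.056e-08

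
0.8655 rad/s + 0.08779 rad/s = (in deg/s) 54.62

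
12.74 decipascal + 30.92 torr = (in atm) 0.0407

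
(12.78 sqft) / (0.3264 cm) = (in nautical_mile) 0.1964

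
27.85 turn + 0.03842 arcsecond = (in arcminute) 6.016e+05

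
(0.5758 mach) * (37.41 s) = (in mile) 4.558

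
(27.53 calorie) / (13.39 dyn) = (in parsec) 2.788e-11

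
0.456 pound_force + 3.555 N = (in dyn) 5.583e+05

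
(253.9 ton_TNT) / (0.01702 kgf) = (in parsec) 0.0002063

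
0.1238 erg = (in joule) 1.238e-08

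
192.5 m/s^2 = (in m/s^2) 192.5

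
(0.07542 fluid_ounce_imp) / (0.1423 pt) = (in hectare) 4.269e-06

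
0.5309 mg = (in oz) 1.873e-05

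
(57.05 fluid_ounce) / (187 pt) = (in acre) 6.32e-06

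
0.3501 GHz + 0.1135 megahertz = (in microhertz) 3.502e+14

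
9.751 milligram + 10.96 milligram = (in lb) 4.566e-05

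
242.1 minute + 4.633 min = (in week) 0.02448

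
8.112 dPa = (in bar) 8.112e-06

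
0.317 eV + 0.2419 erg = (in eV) 1.51e+11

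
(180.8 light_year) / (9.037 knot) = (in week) 6.083e+11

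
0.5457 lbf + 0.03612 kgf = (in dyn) 2.782e+05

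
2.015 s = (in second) 2.015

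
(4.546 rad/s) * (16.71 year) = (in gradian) 1.525e+11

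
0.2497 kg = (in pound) 0.5505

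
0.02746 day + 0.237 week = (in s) 1.457e+05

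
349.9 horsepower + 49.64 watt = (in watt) 2.61e+05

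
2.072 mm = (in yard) 0.002266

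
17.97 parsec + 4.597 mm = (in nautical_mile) 2.994e+14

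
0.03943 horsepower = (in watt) 29.4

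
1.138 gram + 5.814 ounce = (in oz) 5.854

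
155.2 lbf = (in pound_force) 155.2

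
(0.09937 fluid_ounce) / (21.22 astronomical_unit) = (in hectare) 9.257e-23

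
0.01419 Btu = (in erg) 1.497e+08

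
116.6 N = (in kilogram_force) 11.89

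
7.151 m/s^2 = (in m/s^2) 7.151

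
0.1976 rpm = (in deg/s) 1.186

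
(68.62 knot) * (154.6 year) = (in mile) 1.069e+08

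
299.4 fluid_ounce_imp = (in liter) 8.507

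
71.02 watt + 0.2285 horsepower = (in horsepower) 0.3237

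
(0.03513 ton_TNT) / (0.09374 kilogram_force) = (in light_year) 1.69e-08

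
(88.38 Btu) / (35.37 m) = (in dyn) 2.636e+08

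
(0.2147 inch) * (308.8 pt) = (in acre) 1.468e-07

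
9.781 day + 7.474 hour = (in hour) 242.2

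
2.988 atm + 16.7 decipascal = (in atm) 2.988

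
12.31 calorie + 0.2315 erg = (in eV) 3.215e+20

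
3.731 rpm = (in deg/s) 22.39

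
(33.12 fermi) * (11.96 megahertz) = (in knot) 7.7e-07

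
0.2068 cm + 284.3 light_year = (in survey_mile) 1.671e+15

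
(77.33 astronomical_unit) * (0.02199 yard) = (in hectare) 2.326e+07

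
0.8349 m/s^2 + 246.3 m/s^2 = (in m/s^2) 247.1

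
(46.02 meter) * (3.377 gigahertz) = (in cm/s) 1.554e+13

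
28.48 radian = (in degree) 1632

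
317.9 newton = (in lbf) 71.47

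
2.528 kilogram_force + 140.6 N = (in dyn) 1.654e+07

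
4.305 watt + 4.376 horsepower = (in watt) 3267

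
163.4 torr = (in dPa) 2.178e+05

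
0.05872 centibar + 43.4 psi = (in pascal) 2.993e+05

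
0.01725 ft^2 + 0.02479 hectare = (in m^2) 247.9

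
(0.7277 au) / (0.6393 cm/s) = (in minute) 2.838e+11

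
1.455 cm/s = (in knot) 0.02828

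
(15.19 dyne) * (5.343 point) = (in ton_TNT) 6.843e-17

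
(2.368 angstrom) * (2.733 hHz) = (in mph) 1.448e-07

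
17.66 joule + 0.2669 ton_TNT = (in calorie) 2.669e+08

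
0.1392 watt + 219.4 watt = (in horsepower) 0.2944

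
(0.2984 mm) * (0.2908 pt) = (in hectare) 3.061e-12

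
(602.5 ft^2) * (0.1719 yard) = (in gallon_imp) 1935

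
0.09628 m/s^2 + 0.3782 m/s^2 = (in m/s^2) 0.4745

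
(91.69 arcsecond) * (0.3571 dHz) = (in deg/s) 0.0009095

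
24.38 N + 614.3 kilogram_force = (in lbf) 1360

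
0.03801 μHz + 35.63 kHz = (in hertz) 3.563e+04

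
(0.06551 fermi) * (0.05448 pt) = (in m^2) 1.259e-21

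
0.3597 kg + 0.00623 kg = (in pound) 0.8067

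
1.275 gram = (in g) 1.275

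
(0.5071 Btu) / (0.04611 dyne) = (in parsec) 3.76e-08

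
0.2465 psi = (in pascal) 1700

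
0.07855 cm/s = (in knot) 0.001527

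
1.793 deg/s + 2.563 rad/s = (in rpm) 24.77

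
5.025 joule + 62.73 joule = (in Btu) 0.06422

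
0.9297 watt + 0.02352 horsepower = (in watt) 18.47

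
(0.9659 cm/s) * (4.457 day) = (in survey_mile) 2.311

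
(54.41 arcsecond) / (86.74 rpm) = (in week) 4.802e-11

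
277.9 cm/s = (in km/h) 10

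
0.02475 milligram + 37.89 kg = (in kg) 37.89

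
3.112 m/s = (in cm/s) 311.2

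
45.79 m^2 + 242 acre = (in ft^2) 1.054e+07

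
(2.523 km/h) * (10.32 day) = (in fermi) 6.249e+20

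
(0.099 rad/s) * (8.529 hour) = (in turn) 483.8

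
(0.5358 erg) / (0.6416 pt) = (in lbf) 5.322e-05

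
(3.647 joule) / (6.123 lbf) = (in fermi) 1.339e+14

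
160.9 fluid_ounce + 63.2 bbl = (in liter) 1.005e+04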